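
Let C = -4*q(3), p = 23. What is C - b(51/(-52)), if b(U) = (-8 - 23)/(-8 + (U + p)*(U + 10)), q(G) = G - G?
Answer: 83824/515373 ≈ 0.16265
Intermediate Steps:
q(G) = 0
b(U) = -31/(-8 + (10 + U)*(23 + U)) (b(U) = (-8 - 23)/(-8 + (U + 23)*(U + 10)) = -31/(-8 + (23 + U)*(10 + U)) = -31/(-8 + (10 + U)*(23 + U)))
C = 0 (C = -4*0 = 0)
C - b(51/(-52)) = 0 - (-31)/(222 + (51/(-52))² + 33*(51/(-52))) = 0 - (-31)/(222 + (51*(-1/52))² + 33*(51*(-1/52))) = 0 - (-31)/(222 + (-51/52)² + 33*(-51/52)) = 0 - (-31)/(222 + 2601/2704 - 1683/52) = 0 - (-31)/515373/2704 = 0 - (-31)*2704/515373 = 0 - 1*(-83824/515373) = 0 + 83824/515373 = 83824/515373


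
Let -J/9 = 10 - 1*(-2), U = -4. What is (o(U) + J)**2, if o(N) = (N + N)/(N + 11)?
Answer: 583696/49 ≈ 11912.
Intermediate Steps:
o(N) = 2*N/(11 + N) (o(N) = (2*N)/(11 + N) = 2*N/(11 + N))
J = -108 (J = -9*(10 - 1*(-2)) = -9*(10 + 2) = -9*12 = -108)
(o(U) + J)**2 = (2*(-4)/(11 - 4) - 108)**2 = (2*(-4)/7 - 108)**2 = (2*(-4)*(1/7) - 108)**2 = (-8/7 - 108)**2 = (-764/7)**2 = 583696/49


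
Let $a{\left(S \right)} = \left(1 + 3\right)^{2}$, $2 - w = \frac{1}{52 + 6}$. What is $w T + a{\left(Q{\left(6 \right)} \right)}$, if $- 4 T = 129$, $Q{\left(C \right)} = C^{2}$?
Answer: $- \frac{11123}{232} \approx -47.944$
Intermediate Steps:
$w = \frac{115}{58}$ ($w = 2 - \frac{1}{52 + 6} = 2 - \frac{1}{58} = \frac{115}{58} \approx 1.9828$)
$a{\left(S \right)} = 16$ ($a{\left(S \right)} = 4^{2} = 16$)
$T = - \frac{129}{4}$ ($T = \left(- \frac{1}{4}\right) 129 = - \frac{129}{4} \approx -32.25$)
$w T + a{\left(Q{\left(6 \right)} \right)} = \frac{115}{58} \left(- \frac{129}{4}\right) + 16 = - \frac{14835}{232} + 16 = - \frac{11123}{232}$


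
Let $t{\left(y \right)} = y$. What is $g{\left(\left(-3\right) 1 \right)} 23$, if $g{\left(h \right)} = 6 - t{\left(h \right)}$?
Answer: $207$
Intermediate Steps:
$g{\left(h \right)} = 6 - h$
$g{\left(\left(-3\right) 1 \right)} 23 = \left(6 - \left(-3\right) 1\right) 23 = \left(6 - -3\right) 23 = \left(6 + 3\right) 23 = 9 \cdot 23 = 207$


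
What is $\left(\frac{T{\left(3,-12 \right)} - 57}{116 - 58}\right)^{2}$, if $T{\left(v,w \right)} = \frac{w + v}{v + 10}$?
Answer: $\frac{140625}{142129} \approx 0.98942$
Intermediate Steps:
$T{\left(v,w \right)} = \frac{v + w}{10 + v}$
$\left(\frac{T{\left(3,-12 \right)} - 57}{116 - 58}\right)^{2} = \left(\frac{\frac{3 - 12}{10 + 3} - 57}{116 - 58}\right)^{2} = \left(\frac{\frac{1}{13} \left(-9\right) - 57}{116 - 58}\right)^{2} = \left(\frac{\frac{1}{13} \left(-9\right) - 57}{58}\right)^{2} = \left(\left(- \frac{9}{13} - 57\right) \frac{1}{58}\right)^{2} = \left(\left(- \frac{750}{13}\right) \frac{1}{58}\right)^{2} = \left(- \frac{375}{377}\right)^{2} = \frac{140625}{142129}$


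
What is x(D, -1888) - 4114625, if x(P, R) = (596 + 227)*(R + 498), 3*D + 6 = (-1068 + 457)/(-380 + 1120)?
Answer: -5258595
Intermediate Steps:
D = -5051/2220 (D = -2 + ((-1068 + 457)/(-380 + 1120))/3 = -2 + (-611/740)/3 = -2 + (-611*1/740)/3 = -2 + (⅓)*(-611/740) = -2 - 611/2220 = -5051/2220 ≈ -2.2752)
x(P, R) = 409854 + 823*R (x(P, R) = 823*(498 + R) = 409854 + 823*R)
x(D, -1888) - 4114625 = (409854 + 823*(-1888)) - 4114625 = (409854 - 1553824) - 4114625 = -1143970 - 4114625 = -5258595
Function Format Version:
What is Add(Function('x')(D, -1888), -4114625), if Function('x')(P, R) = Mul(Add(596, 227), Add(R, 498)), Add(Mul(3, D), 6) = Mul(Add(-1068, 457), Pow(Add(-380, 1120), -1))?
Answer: -5258595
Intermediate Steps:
D = Rational(-5051, 2220) (D = Add(-2, Mul(Rational(1, 3), Mul(Add(-1068, 457), Pow(Add(-380, 1120), -1)))) = Add(-2, Mul(Rational(1, 3), Mul(-611, Pow(740, -1)))) = Add(-2, Mul(Rational(1, 3), Mul(-611, Rational(1, 740)))) = Add(-2, Mul(Rational(1, 3), Rational(-611, 740))) = Add(-2, Rational(-611, 2220)) = Rational(-5051, 2220) ≈ -2.2752)
Function('x')(P, R) = Add(409854, Mul(823, R)) (Function('x')(P, R) = Mul(823, Add(498, R)) = Add(409854, Mul(823, R)))
Add(Function('x')(D, -1888), -4114625) = Add(Add(409854, Mul(823, -1888)), -4114625) = Add(Add(409854, -1553824), -4114625) = Add(-1143970, -4114625) = -5258595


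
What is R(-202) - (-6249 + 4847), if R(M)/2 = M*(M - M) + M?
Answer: 998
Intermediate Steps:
R(M) = 2*M (R(M) = 2*(M*(M - M) + M) = 2*(M*0 + M) = 2*(0 + M) = 2*M)
R(-202) - (-6249 + 4847) = 2*(-202) - (-6249 + 4847) = -404 - 1*(-1402) = -404 + 1402 = 998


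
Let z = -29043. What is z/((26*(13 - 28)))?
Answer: 9681/130 ≈ 74.469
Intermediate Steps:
z/((26*(13 - 28))) = -29043*1/(26*(13 - 28)) = -29043/(26*(-15)) = -29043/(-390) = -29043*(-1/390) = 9681/130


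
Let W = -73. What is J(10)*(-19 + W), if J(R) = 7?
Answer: -644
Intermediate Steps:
J(10)*(-19 + W) = 7*(-19 - 73) = 7*(-92) = -644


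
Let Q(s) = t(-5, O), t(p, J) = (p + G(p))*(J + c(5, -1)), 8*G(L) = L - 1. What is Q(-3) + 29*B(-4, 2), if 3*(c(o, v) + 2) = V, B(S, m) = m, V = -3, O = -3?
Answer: 185/2 ≈ 92.500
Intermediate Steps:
c(o, v) = -3 (c(o, v) = -2 + (⅓)*(-3) = -2 - 1 = -3)
G(L) = -⅛ + L/8 (G(L) = (L - 1)/8 = (-1 + L)/8 = -⅛ + L/8)
t(p, J) = (-3 + J)*(-⅛ + 9*p/8) (t(p, J) = (p + (-⅛ + p/8))*(J - 3) = (-⅛ + 9*p/8)*(-3 + J) = (-3 + J)*(-⅛ + 9*p/8))
Q(s) = 69/2 (Q(s) = 3/8 - 27/8*(-5) - ⅛*(-3) + (9/8)*(-3)*(-5) = 3/8 + 135/8 + 3/8 + 135/8 = 69/2)
Q(-3) + 29*B(-4, 2) = 69/2 + 29*2 = 69/2 + 58 = 185/2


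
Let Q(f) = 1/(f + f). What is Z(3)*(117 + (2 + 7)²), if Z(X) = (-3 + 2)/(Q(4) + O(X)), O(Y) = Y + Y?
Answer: -1584/49 ≈ -32.327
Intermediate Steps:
Q(f) = 1/(2*f)
O(Y) = 2*Y
Z(X) = -1/(⅛ + 2*X) (Z(X) = (-3 + 2)/((½)/4 + 2*X) = -1/((½)*(¼) + 2*X) = -1/(⅛ + 2*X))
Z(3)*(117 + (2 + 7)²) = (-8/(1 + 16*3))*(117 + (2 + 7)²) = (-8/(1 + 48))*(117 + 9²) = (-8/49)*(117 + 81) = -8*1/49*198 = -8/49*198 = -1584/49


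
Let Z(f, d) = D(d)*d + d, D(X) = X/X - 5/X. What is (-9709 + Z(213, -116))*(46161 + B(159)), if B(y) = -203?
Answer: -457098268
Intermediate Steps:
D(X) = 1 - 5/X
Z(f, d) = -5 + 2*d (Z(f, d) = ((-5 + d)/d)*d + d = (-5 + d) + d = -5 + 2*d)
(-9709 + Z(213, -116))*(46161 + B(159)) = (-9709 + (-5 + 2*(-116)))*(46161 - 203) = (-9709 + (-5 - 232))*45958 = (-9709 - 237)*45958 = -9946*45958 = -457098268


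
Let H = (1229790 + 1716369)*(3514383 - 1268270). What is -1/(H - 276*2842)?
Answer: -1/6617405245575 ≈ -1.5112e-13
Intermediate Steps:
H = 6617406029967 (H = 2946159*2246113 = 6617406029967)
-1/(H - 276*2842) = -1/(6617406029967 - 276*2842) = -1/(6617406029967 - 784392) = -1/6617405245575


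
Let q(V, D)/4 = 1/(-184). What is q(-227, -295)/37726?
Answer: -1/1735396 ≈ -5.7624e-7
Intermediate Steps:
q(V, D) = -1/46 (q(V, D) = 4/(-184) = 4*(-1/184) = -1/46)
q(-227, -295)/37726 = -1/46/37726 = -1/46*1/37726 = -1/1735396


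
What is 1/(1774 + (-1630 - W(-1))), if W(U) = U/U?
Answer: 1/143 ≈ 0.0069930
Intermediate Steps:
W(U) = 1
1/(1774 + (-1630 - W(-1))) = 1/(1774 + (-1630 - 1*1)) = 1/(1774 + (-1630 - 1)) = 1/(1774 - 1631) = 1/143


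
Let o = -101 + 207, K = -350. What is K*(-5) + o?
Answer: 1856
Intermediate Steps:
o = 106
K*(-5) + o = -350*(-5) + 106 = 1750 + 106 = 1856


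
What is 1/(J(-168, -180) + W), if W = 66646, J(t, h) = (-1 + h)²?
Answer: 1/99407 ≈ 1.0060e-5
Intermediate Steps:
1/(J(-168, -180) + W) = 1/((-1 - 180)² + 66646) = 1/((-181)² + 66646) = 1/(32761 + 66646) = 1/99407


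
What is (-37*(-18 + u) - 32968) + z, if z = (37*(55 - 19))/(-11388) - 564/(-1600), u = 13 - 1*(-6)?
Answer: -12528608591/379600 ≈ -33005.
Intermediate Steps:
u = 19 (u = 13 + 6 = 19)
z = 89409/379600 (z = (37*36)*(-1/11388) - 564*(-1/1600) = 1332*(-1/11388) + 141/400 = -111/949 + 141/400 = 89409/379600 ≈ 0.23553)
(-37*(-18 + u) - 32968) + z = (-37*(-18 + 19) - 32968) + 89409/379600 = (-37*1 - 32968) + 89409/379600 = (-37 - 32968) + 89409/379600 = -33005 + 89409/379600 = -12528608591/379600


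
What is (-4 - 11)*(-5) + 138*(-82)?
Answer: -11241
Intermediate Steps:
(-4 - 11)*(-5) + 138*(-82) = -15*(-5) - 11316 = 75 - 11316 = -11241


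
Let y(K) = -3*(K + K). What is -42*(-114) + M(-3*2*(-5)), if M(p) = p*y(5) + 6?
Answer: 3894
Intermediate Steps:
y(K) = -6*K
M(p) = 6 - 30*p (M(p) = p*(-6*5) + 6 = p*(-30) + 6 = -30*p + 6 = 6 - 30*p)
-42*(-114) + M(-3*2*(-5)) = -42*(-114) + (6 - 30*(-3*2)*(-5)) = 4788 + (6 - (-180)*(-5)) = 4788 + (6 - 30*30) = 4788 + (6 - 900) = 4788 - 894 = 3894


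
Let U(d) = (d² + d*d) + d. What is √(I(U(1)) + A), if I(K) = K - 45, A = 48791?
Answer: 41*√29 ≈ 220.79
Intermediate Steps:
U(d) = d + 2*d² (U(d) = (d² + d²) + d = 2*d² + d = d + 2*d²)
I(K) = -45 + K
√(I(U(1)) + A) = √((-45 + 1*(1 + 2*1)) + 48791) = √((-45 + 1*(1 + 2)) + 48791) = √((-45 + 1*3) + 48791) = √((-45 + 3) + 48791) = √(-42 + 48791) = √48749 = 41*√29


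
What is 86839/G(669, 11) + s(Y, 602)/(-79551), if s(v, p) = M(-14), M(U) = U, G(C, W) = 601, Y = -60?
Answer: 6908137703/47810151 ≈ 144.49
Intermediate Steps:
s(v, p) = -14
86839/G(669, 11) + s(Y, 602)/(-79551) = 86839/601 - 14/(-79551) = 86839*(1/601) - 14*(-1/79551) = 86839/601 + 14/79551 = 6908137703/47810151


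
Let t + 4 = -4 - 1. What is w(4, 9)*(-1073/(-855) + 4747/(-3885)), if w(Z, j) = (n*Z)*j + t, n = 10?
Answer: 285792/24605 ≈ 11.615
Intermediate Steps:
t = -9 (t = -4 + (-4 - 1) = -4 - 5 = -9)
w(Z, j) = -9 + 10*Z*j (w(Z, j) = (10*Z)*j - 9 = 10*Z*j - 9 = -9 + 10*Z*j)
w(4, 9)*(-1073/(-855) + 4747/(-3885)) = (-9 + 10*4*9)*(-1073/(-855) + 4747/(-3885)) = (-9 + 360)*(-1073*(-1/855) + 4747*(-1/3885)) = 351*(1073/855 - 4747/3885) = 351*(7328/221445) = 285792/24605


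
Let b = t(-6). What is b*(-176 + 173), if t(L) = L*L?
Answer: -108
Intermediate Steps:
t(L) = L²
b = 36 (b = (-6)² = 36)
b*(-176 + 173) = 36*(-176 + 173) = 36*(-3) = -108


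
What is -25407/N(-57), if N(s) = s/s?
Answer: -25407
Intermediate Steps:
N(s) = 1
-25407/N(-57) = -25407/1 = -25407*1 = -25407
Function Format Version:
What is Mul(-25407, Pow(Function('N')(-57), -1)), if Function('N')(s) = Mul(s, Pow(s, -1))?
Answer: -25407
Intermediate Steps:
Function('N')(s) = 1
Mul(-25407, Pow(Function('N')(-57), -1)) = Mul(-25407, Pow(1, -1)) = Mul(-25407, 1) = -25407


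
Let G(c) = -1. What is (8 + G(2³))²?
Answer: 49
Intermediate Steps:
(8 + G(2³))² = (8 - 1)² = 7² = 49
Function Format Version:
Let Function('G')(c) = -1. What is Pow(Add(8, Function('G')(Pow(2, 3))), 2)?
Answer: 49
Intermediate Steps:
Pow(Add(8, Function('G')(Pow(2, 3))), 2) = Pow(Add(8, -1), 2) = Pow(7, 2) = 49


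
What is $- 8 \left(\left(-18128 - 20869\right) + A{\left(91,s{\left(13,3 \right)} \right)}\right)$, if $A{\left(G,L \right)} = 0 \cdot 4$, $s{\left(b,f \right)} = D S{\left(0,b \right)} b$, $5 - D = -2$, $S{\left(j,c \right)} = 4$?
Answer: $311976$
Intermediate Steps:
$D = 7$ ($D = 5 - -2 = 5 + 2 = 7$)
$s{\left(b,f \right)} = 28 b$ ($s{\left(b,f \right)} = 7 \cdot 4 b = 28 b$)
$A{\left(G,L \right)} = 0$
$- 8 \left(\left(-18128 - 20869\right) + A{\left(91,s{\left(13,3 \right)} \right)}\right) = - 8 \left(\left(-18128 - 20869\right) + 0\right) = - 8 \left(-38997 + 0\right) = \left(-8\right) \left(-38997\right) = 311976$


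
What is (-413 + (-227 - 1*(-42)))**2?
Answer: 357604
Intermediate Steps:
(-413 + (-227 - 1*(-42)))**2 = (-413 + (-227 + 42))**2 = (-413 - 185)**2 = (-598)**2 = 357604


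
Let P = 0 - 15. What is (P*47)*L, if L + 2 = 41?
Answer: -27495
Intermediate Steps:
P = -15
L = 39 (L = -2 + 41 = 39)
(P*47)*L = -15*47*39 = -705*39 = -27495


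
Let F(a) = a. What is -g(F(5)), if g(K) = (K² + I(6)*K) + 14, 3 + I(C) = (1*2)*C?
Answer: -84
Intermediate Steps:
I(C) = -3 + 2*C (I(C) = -3 + (1*2)*C = -3 + 2*C)
g(K) = 14 + K² + 9*K (g(K) = (K² + (-3 + 2*6)*K) + 14 = (K² + (-3 + 12)*K) + 14 = (K² + 9*K) + 14 = 14 + K² + 9*K)
-g(F(5)) = -(14 + 5² + 9*5) = -(14 + 25 + 45) = -1*84 = -84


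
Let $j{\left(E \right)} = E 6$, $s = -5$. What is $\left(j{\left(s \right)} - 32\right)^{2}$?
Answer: $3844$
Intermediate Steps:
$j{\left(E \right)} = 6 E$
$\left(j{\left(s \right)} - 32\right)^{2} = \left(6 \left(-5\right) - 32\right)^{2} = \left(-30 - 32\right)^{2} = \left(-62\right)^{2} = 3844$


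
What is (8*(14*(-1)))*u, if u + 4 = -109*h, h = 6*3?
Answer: 220192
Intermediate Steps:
h = 18
u = -1966 (u = -4 - 109*18 = -4 - 1962 = -1966)
(8*(14*(-1)))*u = (8*(14*(-1)))*(-1966) = (8*(-14))*(-1966) = -112*(-1966) = 220192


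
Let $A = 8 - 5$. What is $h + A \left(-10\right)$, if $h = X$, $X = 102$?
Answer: $72$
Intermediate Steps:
$A = 3$
$h = 102$
$h + A \left(-10\right) = 102 + 3 \left(-10\right) = 102 - 30 = 72$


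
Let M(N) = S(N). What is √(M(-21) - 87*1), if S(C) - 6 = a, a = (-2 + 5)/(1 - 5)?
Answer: I*√327/2 ≈ 9.0416*I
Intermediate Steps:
a = -¾ (a = 3/(-4) = 3*(-¼) = -¾ ≈ -0.75000)
S(C) = 21/4 (S(C) = 6 - ¾ = 21/4)
M(N) = 21/4
√(M(-21) - 87*1) = √(21/4 - 87*1) = √(21/4 - 87) = √(-327/4) = I*√327/2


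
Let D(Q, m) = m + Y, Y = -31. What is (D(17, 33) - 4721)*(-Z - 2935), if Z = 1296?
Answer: 19966089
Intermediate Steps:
D(Q, m) = -31 + m (D(Q, m) = m - 31 = -31 + m)
(D(17, 33) - 4721)*(-Z - 2935) = ((-31 + 33) - 4721)*(-1*1296 - 2935) = (2 - 4721)*(-1296 - 2935) = -4719*(-4231) = 19966089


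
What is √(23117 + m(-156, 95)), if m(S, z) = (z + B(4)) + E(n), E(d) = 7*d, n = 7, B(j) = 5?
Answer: √23266 ≈ 152.53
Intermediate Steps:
m(S, z) = 54 + z (m(S, z) = (z + 5) + 7*7 = (5 + z) + 49 = 54 + z)
√(23117 + m(-156, 95)) = √(23117 + (54 + 95)) = √(23117 + 149) = √23266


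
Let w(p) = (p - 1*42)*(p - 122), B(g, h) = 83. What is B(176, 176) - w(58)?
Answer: 1107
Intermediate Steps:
w(p) = (-122 + p)*(-42 + p) (w(p) = (p - 42)*(-122 + p) = (-42 + p)*(-122 + p) = (-122 + p)*(-42 + p))
B(176, 176) - w(58) = 83 - (5124 + 58**2 - 164*58) = 83 - (5124 + 3364 - 9512) = 83 - 1*(-1024) = 83 + 1024 = 1107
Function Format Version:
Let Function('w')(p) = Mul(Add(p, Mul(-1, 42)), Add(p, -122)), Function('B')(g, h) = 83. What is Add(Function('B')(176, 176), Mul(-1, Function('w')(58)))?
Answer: 1107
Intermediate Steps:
Function('w')(p) = Mul(Add(-122, p), Add(-42, p)) (Function('w')(p) = Mul(Add(p, -42), Add(-122, p)) = Mul(Add(-42, p), Add(-122, p)) = Mul(Add(-122, p), Add(-42, p)))
Add(Function('B')(176, 176), Mul(-1, Function('w')(58))) = Add(83, Mul(-1, Add(5124, Pow(58, 2), Mul(-164, 58)))) = Add(83, Mul(-1, Add(5124, 3364, -9512))) = Add(83, Mul(-1, -1024)) = Add(83, 1024) = 1107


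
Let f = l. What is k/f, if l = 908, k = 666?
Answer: 333/454 ≈ 0.73348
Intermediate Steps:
f = 908
k/f = 666/908 = 666*(1/908) = 333/454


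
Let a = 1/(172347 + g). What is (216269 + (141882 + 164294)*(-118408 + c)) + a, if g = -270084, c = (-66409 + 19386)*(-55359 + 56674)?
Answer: -1853945927836636684/97737 ≈ -1.8969e+13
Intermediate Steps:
c = -61835245 (c = -47023*1315 = -61835245)
a = -1/97737 (a = 1/(172347 - 270084) = 1/(-97737) = -1/97737 ≈ -1.0232e-5)
(216269 + (141882 + 164294)*(-118408 + c)) + a = (216269 + (141882 + 164294)*(-118408 - 61835245)) - 1/97737 = (216269 + 306176*(-61953653)) - 1/97737 = (216269 - 18968721660928) - 1/97737 = -18968721444659 - 1/97737 = -1853945927836636684/97737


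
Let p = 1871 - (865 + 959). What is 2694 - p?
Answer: 2647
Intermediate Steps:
p = 47 (p = 1871 - 1*1824 = 1871 - 1824 = 47)
2694 - p = 2694 - 1*47 = 2694 - 47 = 2647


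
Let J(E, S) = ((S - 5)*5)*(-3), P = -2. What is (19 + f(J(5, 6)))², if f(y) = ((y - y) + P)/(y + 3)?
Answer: 13225/36 ≈ 367.36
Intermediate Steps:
J(E, S) = 75 - 15*S (J(E, S) = ((-5 + S)*5)*(-3) = (-25 + 5*S)*(-3) = 75 - 15*S)
f(y) = -2/(3 + y) (f(y) = ((y - y) - 2)/(y + 3) = (0 - 2)/(3 + y) = -2/(3 + y))
(19 + f(J(5, 6)))² = (19 - 2/(3 + (75 - 15*6)))² = (19 - 2/(3 + (75 - 90)))² = (19 - 2/(3 - 15))² = (19 - 2/(-12))² = (19 - 2*(-1/12))² = (19 + ⅙)² = (115/6)² = 13225/36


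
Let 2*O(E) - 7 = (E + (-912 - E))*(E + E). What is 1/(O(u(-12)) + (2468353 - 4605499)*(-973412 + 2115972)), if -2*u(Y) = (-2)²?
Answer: -2/4883635063865 ≈ -4.0953e-13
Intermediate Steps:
u(Y) = -2 (u(Y) = -½*(-2)² = -½*4 = -2)
O(E) = 7/2 - 912*E (O(E) = 7/2 + ((E + (-912 - E))*(E + E))/2 = 7/2 + (-1824*E)/2 = 7/2 - 912*E)
1/(O(u(-12)) + (2468353 - 4605499)*(-973412 + 2115972)) = 1/((7/2 - 912*(-2)) + (2468353 - 4605499)*(-973412 + 2115972)) = 1/((7/2 + 1824) - 2137146*1142560) = 1/(3655/2 - 2441817533760) = 1/(-4883635063865/2) = -2/4883635063865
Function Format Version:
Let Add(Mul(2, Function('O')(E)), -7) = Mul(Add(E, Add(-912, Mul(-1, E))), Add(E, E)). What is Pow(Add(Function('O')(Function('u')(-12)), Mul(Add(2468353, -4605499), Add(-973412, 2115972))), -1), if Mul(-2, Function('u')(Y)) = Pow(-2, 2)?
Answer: Rational(-2, 4883635063865) ≈ -4.0953e-13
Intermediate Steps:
Function('u')(Y) = -2 (Function('u')(Y) = Mul(Rational(-1, 2), Pow(-2, 2)) = Mul(Rational(-1, 2), 4) = -2)
Function('O')(E) = Add(Rational(7, 2), Mul(-912, E)) (Function('O')(E) = Add(Rational(7, 2), Mul(Rational(1, 2), Mul(Add(E, Add(-912, Mul(-1, E))), Add(E, E)))) = Add(Rational(7, 2), Mul(Rational(1, 2), Mul(-912, Mul(2, E)))) = Add(Rational(7, 2), Mul(Rational(1, 2), Mul(-1824, E))) = Add(Rational(7, 2), Mul(-912, E)))
Pow(Add(Function('O')(Function('u')(-12)), Mul(Add(2468353, -4605499), Add(-973412, 2115972))), -1) = Pow(Add(Add(Rational(7, 2), Mul(-912, -2)), Mul(Add(2468353, -4605499), Add(-973412, 2115972))), -1) = Pow(Add(Add(Rational(7, 2), 1824), Mul(-2137146, 1142560)), -1) = Pow(Add(Rational(3655, 2), -2441817533760), -1) = Pow(Rational(-4883635063865, 2), -1) = Rational(-2, 4883635063865)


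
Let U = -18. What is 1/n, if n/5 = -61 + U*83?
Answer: -1/7775 ≈ -0.00012862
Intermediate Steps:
n = -7775 (n = 5*(-61 - 18*83) = 5*(-61 - 1494) = 5*(-1555) = -7775)
1/n = 1/(-7775) = -1/7775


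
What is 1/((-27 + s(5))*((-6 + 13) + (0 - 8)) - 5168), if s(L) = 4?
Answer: -1/5145 ≈ -0.00019436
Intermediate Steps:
1/((-27 + s(5))*((-6 + 13) + (0 - 8)) - 5168) = 1/((-27 + 4)*((-6 + 13) + (0 - 8)) - 5168) = 1/(-23*(7 - 8) - 5168) = 1/(-23*(-1) - 5168) = 1/(23 - 5168) = 1/(-5145) = -1/5145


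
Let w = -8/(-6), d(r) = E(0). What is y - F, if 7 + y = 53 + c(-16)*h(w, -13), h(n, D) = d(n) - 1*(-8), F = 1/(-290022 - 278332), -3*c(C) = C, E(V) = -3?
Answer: 123901175/1705062 ≈ 72.667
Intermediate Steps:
d(r) = -3
c(C) = -C/3
w = 4/3 (w = -8*(-1/6) = 4/3 ≈ 1.3333)
F = -1/568354 (F = 1/(-568354) = -1/568354 ≈ -1.7595e-6)
h(n, D) = 5 (h(n, D) = -3 - 1*(-8) = -3 + 8 = 5)
y = 218/3 (y = -7 + (53 - 1/3*(-16)*5) = -7 + (53 + (16/3)*5) = -7 + (53 + 80/3) = -7 + 239/3 = 218/3 ≈ 72.667)
y - F = 218/3 - 1*(-1/568354) = 218/3 + 1/568354 = 123901175/1705062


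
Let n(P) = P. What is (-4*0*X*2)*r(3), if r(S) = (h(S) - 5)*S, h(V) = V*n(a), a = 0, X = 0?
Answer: 0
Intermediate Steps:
h(V) = 0 (h(V) = V*0 = 0)
r(S) = -5*S (r(S) = (0 - 5)*S = -5*S)
(-4*0*X*2)*r(3) = (-4*0*0*2)*(-5*3) = -0*2*(-15) = -4*0*(-15) = 0*(-15) = 0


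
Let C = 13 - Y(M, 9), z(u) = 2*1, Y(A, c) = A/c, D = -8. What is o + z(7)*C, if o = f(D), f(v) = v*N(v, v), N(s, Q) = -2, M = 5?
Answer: 368/9 ≈ 40.889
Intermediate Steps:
z(u) = 2
C = 112/9 (C = 13 - 5/9 = 112/9 ≈ 12.444)
f(v) = -2*v (f(v) = v*(-2) = -2*v)
o = 16 (o = -2*(-8) = 16)
o + z(7)*C = 16 + 2*(112/9) = 16 + 224/9 = 368/9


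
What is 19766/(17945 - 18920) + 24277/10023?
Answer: -1490979/83525 ≈ -17.851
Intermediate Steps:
19766/(17945 - 18920) + 24277/10023 = 19766/(-975) + 24277*(1/10023) = 19766*(-1/975) + 24277/10023 = -19766/975 + 24277/10023 = -1490979/83525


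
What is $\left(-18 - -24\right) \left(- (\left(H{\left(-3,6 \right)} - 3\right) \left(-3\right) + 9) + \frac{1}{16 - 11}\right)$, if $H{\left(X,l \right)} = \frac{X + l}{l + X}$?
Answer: $- \frac{444}{5} \approx -88.8$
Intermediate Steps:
$H{\left(X,l \right)} = 1$ ($H{\left(X,l \right)} = \frac{X + l}{X + l} = 1$)
$\left(-18 - -24\right) \left(- (\left(H{\left(-3,6 \right)} - 3\right) \left(-3\right) + 9) + \frac{1}{16 - 11}\right) = \left(-18 - -24\right) \left(- (\left(1 - 3\right) \left(-3\right) + 9) + \frac{1}{16 - 11}\right) = \left(-18 + 24\right) \left(- (\left(-2\right) \left(-3\right) + 9) + \frac{1}{16 + \left(-18 + 7\right)}\right) = 6 \left(- (6 + 9) + \frac{1}{16 - 11}\right) = 6 \left(\left(-1\right) 15 + \frac{1}{5}\right) = 6 \left(-15 + \frac{1}{5}\right) = 6 \left(- \frac{74}{5}\right) = - \frac{444}{5}$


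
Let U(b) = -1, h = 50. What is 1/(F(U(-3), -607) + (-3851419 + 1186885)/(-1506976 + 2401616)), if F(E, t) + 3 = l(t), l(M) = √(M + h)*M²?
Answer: -1196235221640/15130266998328438536724329 - 73724869860097600*I*√557/15130266998328438536724329 ≈ -7.9062e-14 - 1.15e-7*I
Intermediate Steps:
l(M) = M²*√(50 + M) (l(M) = √(M + 50)*M² = √(50 + M)*M² = M²*√(50 + M))
F(E, t) = -3 + t²*√(50 + t)
1/(F(U(-3), -607) + (-3851419 + 1186885)/(-1506976 + 2401616)) = 1/((-3 + (-607)²*√(50 - 607)) + (-3851419 + 1186885)/(-1506976 + 2401616)) = 1/((-3 + 368449*√(-557)) - 2664534/894640) = 1/((-3 + 368449*(I*√557)) - 2664534*1/894640) = 1/((-3 + 368449*I*√557) - 1332267/447320) = 1/(-2674227/447320 + 368449*I*√557)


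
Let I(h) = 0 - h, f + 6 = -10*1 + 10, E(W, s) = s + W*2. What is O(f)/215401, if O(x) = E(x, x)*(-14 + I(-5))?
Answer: 162/215401 ≈ 0.00075209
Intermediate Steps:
E(W, s) = s + 2*W
f = -6 (f = -6 + (-10*1 + 10) = -6 + (-10 + 10) = -6 + 0 = -6)
I(h) = -h
O(x) = -27*x (O(x) = (x + 2*x)*(-14 - 1*(-5)) = (3*x)*(-14 + 5) = (3*x)*(-9) = -27*x)
O(f)/215401 = -27*(-6)/215401 = 162*(1/215401) = 162/215401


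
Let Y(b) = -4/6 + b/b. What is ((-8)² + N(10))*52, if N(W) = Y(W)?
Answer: 10036/3 ≈ 3345.3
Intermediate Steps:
Y(b) = ⅓ (Y(b) = -4*⅙ + 1 = -⅔ + 1 = ⅓)
N(W) = ⅓
((-8)² + N(10))*52 = ((-8)² + ⅓)*52 = (64 + ⅓)*52 = (193/3)*52 = 10036/3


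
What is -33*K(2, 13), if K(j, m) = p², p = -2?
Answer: -132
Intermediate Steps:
K(j, m) = 4 (K(j, m) = (-2)² = 4)
-33*K(2, 13) = -33*4 = -132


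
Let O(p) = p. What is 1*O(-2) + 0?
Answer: -2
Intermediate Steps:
1*O(-2) + 0 = 1*(-2) + 0 = -2 + 0 = -2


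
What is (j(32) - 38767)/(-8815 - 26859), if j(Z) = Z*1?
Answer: 38735/35674 ≈ 1.0858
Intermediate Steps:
j(Z) = Z
(j(32) - 38767)/(-8815 - 26859) = (32 - 38767)/(-8815 - 26859) = -38735/(-35674) = -38735*(-1/35674) = 38735/35674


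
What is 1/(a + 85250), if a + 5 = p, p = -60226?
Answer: 1/25019 ≈ 3.9970e-5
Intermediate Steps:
a = -60231 (a = -5 - 60226 = -60231)
1/(a + 85250) = 1/(-60231 + 85250) = 1/25019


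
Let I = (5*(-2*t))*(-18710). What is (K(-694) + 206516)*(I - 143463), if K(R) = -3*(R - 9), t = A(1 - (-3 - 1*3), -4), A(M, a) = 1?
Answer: 9103769125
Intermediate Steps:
t = 1
K(R) = 27 - 3*R (K(R) = -3*(-9 + R) = 27 - 3*R)
I = 187100 (I = (5*(-2*1))*(-18710) = (5*(-2))*(-18710) = -10*(-18710) = 187100)
(K(-694) + 206516)*(I - 143463) = ((27 - 3*(-694)) + 206516)*(187100 - 143463) = ((27 + 2082) + 206516)*43637 = (2109 + 206516)*43637 = 208625*43637 = 9103769125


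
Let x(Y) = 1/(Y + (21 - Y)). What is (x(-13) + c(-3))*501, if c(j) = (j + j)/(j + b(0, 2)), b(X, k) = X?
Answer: 7181/7 ≈ 1025.9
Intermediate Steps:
x(Y) = 1/21
c(j) = 2 (c(j) = (j + j)/(j + 0) = (2*j)/j = 2)
(x(-13) + c(-3))*501 = (1/21 + 2)*501 = (43/21)*501 = 7181/7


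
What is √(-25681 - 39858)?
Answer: I*√65539 ≈ 256.01*I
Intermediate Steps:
√(-25681 - 39858) = √(-65539) = I*√65539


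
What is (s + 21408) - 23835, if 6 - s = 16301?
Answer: -18722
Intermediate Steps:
s = -16295 (s = 6 - 1*16301 = 6 - 16301 = -16295)
(s + 21408) - 23835 = (-16295 + 21408) - 23835 = 5113 - 23835 = -18722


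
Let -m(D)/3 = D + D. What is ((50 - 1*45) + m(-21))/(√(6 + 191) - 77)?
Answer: -10087/5732 - 131*√197/5732 ≈ -2.0805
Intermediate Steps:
m(D) = -6*D (m(D) = -3*(D + D) = -6*D)
((50 - 1*45) + m(-21))/(√(6 + 191) - 77) = ((50 - 1*45) - 6*(-21))/(√(6 + 191) - 77) = ((50 - 45) + 126)/(√197 - 77) = (5 + 126)/(-77 + √197) = 131/(-77 + √197)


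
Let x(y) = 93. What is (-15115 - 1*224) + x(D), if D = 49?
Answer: -15246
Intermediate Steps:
(-15115 - 1*224) + x(D) = (-15115 - 1*224) + 93 = (-15115 - 224) + 93 = -15339 + 93 = -15246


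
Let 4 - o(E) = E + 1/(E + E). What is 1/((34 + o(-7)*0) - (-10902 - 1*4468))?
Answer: 1/15404 ≈ 6.4918e-5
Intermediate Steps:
o(E) = 4 - E - 1/(2*E) (o(E) = 4 - (E + 1/(E + E)) = 4 - (E + 1/(2*E)) = 4 + (-E - 1/(2*E)) = 4 - E - 1/(2*E))
1/((34 + o(-7)*0) - (-10902 - 1*4468)) = 1/((34 + (4 - 1*(-7) - ½/(-7))*0) - (-10902 - 1*4468)) = 1/((34 + (4 + 7 - ½*(-⅐))*0) - (-10902 - 4468)) = 1/((34 + (4 + 7 + 1/14)*0) - 1*(-15370)) = 1/((34 + (155/14)*0) + 15370) = 1/((34 + 0) + 15370) = 1/(34 + 15370) = 1/15404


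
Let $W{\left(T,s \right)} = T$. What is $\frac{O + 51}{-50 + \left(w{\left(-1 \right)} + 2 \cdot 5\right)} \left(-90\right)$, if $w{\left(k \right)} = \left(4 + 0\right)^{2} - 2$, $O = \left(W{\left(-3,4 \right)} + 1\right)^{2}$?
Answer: $\frac{2475}{13} \approx 190.38$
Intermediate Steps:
$O = 4$ ($O = \left(-3 + 1\right)^{2} = \left(-2\right)^{2} = 4$)
$w{\left(k \right)} = 14$ ($w{\left(k \right)} = 4^{2} - 2 = 16 - 2 = 14$)
$\frac{O + 51}{-50 + \left(w{\left(-1 \right)} + 2 \cdot 5\right)} \left(-90\right) = \frac{4 + 51}{-50 + \left(14 + 2 \cdot 5\right)} \left(-90\right) = \frac{55}{-50 + \left(14 + 10\right)} \left(-90\right) = \frac{55}{-50 + 24} \left(-90\right) = \frac{55}{-26} \left(-90\right) = 55 \left(- \frac{1}{26}\right) \left(-90\right) = \left(- \frac{55}{26}\right) \left(-90\right) = \frac{2475}{13}$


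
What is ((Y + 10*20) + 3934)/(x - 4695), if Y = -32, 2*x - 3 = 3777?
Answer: -4102/2805 ≈ -1.4624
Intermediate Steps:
x = 1890 (x = 3/2 + (½)*3777 = 3/2 + 3777/2 = 1890)
((Y + 10*20) + 3934)/(x - 4695) = ((-32 + 10*20) + 3934)/(1890 - 4695) = ((-32 + 200) + 3934)/(-2805) = (168 + 3934)*(-1/2805) = 4102*(-1/2805) = -4102/2805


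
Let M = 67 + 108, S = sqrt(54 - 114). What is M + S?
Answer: 175 + 2*I*sqrt(15) ≈ 175.0 + 7.746*I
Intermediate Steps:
S = 2*I*sqrt(15) (S = sqrt(-60) = 2*I*sqrt(15) ≈ 7.746*I)
M = 175
M + S = 175 + 2*I*sqrt(15)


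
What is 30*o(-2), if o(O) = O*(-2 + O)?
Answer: 240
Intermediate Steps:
30*o(-2) = 30*(-2*(-2 - 2)) = 30*(-2*(-4)) = 30*8 = 240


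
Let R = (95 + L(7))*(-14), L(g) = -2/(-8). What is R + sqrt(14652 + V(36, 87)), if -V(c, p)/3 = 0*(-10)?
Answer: -2667/2 + 6*sqrt(407) ≈ -1212.5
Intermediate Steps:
L(g) = 1/4 (L(g) = -2*(-1/8) = 1/4)
V(c, p) = 0 (V(c, p) = -0*(-10) = -3*0 = 0)
R = -2667/2 (R = (95 + 1/4)*(-14) = (381/4)*(-14) = -2667/2 ≈ -1333.5)
R + sqrt(14652 + V(36, 87)) = -2667/2 + sqrt(14652 + 0) = -2667/2 + sqrt(14652) = -2667/2 + 6*sqrt(407)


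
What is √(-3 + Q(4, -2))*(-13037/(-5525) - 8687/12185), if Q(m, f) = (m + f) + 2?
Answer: 22172034/13464425 ≈ 1.6467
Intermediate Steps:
Q(m, f) = 2 + f + m (Q(m, f) = (f + m) + 2 = 2 + f + m)
√(-3 + Q(4, -2))*(-13037/(-5525) - 8687/12185) = √(-3 + (2 - 2 + 4))*(-13037/(-5525) - 8687/12185) = √(-3 + 4)*(-13037*(-1/5525) - 8687*1/12185) = √1*(13037/5525 - 8687/12185) = 1*(22172034/13464425) = 22172034/13464425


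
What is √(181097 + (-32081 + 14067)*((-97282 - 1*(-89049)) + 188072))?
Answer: 29*I*√3851889 ≈ 56916.0*I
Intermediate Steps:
√(181097 + (-32081 + 14067)*((-97282 - 1*(-89049)) + 188072)) = √(181097 - 18014*((-97282 + 89049) + 188072)) = √(181097 - 18014*(-8233 + 188072)) = √(181097 - 18014*179839) = √(181097 - 3239619746) = √(-3239438649) = 29*I*√3851889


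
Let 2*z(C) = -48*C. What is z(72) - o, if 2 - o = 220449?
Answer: 218719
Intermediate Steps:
z(C) = -24*C (z(C) = (-48*C)/2 = -24*C)
o = -220447 (o = 2 - 1*220449 = 2 - 220449 = -220447)
z(72) - o = -24*72 - 1*(-220447) = -1728 + 220447 = 218719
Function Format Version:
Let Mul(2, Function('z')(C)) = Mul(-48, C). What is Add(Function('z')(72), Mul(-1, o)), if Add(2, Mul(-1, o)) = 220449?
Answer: 218719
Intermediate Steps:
Function('z')(C) = Mul(-24, C) (Function('z')(C) = Mul(Rational(1, 2), Mul(-48, C)) = Mul(-24, C))
o = -220447 (o = Add(2, Mul(-1, 220449)) = Add(2, -220449) = -220447)
Add(Function('z')(72), Mul(-1, o)) = Add(Mul(-24, 72), Mul(-1, -220447)) = Add(-1728, 220447) = 218719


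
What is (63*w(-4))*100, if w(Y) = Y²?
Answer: 100800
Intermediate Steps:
(63*w(-4))*100 = (63*(-4)²)*100 = (63*16)*100 = 1008*100 = 100800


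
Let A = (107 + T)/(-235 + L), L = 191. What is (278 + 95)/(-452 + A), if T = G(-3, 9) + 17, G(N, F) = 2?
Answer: -8206/10007 ≈ -0.82003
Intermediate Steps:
T = 19 (T = 2 + 17 = 19)
A = -63/22 (A = (107 + 19)/(-235 + 191) = 126/(-44) = 126*(-1/44) = -63/22 ≈ -2.8636)
(278 + 95)/(-452 + A) = (278 + 95)/(-452 - 63/22) = 373/(-10007/22) = 373*(-22/10007) = -8206/10007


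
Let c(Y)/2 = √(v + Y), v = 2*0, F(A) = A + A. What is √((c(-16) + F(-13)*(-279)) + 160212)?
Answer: √(167466 + 8*I) ≈ 409.23 + 0.0098*I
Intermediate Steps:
F(A) = 2*A
v = 0
c(Y) = 2*√Y (c(Y) = 2*√(0 + Y) = 2*√Y)
√((c(-16) + F(-13)*(-279)) + 160212) = √((2*√(-16) + (2*(-13))*(-279)) + 160212) = √((2*(4*I) - 26*(-279)) + 160212) = √((8*I + 7254) + 160212) = √((7254 + 8*I) + 160212) = √(167466 + 8*I)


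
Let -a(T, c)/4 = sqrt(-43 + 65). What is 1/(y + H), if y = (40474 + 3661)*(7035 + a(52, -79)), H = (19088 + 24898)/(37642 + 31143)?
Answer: 133549427817942285/41465430282841996055646211 + 835277158761500*sqrt(22)/456119733111261956612108321 ≈ 3.2293e-9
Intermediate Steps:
a(T, c) = -4*sqrt(22) (a(T, c) = -4*sqrt(-43 + 65) = -4*sqrt(22))
H = 43986/68785 ≈ 0.63947
y = 310489725 - 176540*sqrt(22) (y = (40474 + 3661)*(7035 - 4*sqrt(22)) = 44135*(7035 - 4*sqrt(22)) = 310489725 - 176540*sqrt(22) ≈ 3.0966e+8)
1/(y + H) = 1/((310489725 - 176540*sqrt(22)) + 43986/68785) = 1/(21357035778111/68785 - 176540*sqrt(22))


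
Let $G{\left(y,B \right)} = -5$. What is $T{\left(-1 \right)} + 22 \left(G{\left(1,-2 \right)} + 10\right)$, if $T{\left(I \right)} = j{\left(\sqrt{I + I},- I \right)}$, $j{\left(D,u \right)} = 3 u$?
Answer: $113$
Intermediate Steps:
$T{\left(I \right)} = - 3 I$ ($T{\left(I \right)} = 3 \left(- I\right) = - 3 I$)
$T{\left(-1 \right)} + 22 \left(G{\left(1,-2 \right)} + 10\right) = \left(-3\right) \left(-1\right) + 22 \left(-5 + 10\right) = 3 + 22 \cdot 5 = 3 + 110 = 113$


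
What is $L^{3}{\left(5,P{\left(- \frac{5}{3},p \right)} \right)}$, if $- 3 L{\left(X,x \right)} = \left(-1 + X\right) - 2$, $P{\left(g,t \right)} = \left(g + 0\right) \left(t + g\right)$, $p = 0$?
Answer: $- \frac{8}{27} \approx -0.2963$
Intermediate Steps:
$P{\left(g,t \right)} = g \left(g + t\right)$
$L{\left(X,x \right)} = 1 - \frac{X}{3}$ ($L{\left(X,x \right)} = - \frac{\left(-1 + X\right) - 2}{3} = - \frac{-3 + X}{3} = 1 - \frac{X}{3}$)
$L^{3}{\left(5,P{\left(- \frac{5}{3},p \right)} \right)} = \left(1 - \frac{5}{3}\right)^{3} = \left(- \frac{2}{3}\right)^{3} = - \frac{8}{27}$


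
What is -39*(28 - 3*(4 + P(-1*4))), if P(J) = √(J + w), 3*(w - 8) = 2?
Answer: -624 + 39*√42 ≈ -371.25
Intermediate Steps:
w = 26/3 (w = 8 + (⅓)*2 = 8 + ⅔ = 26/3 ≈ 8.6667)
P(J) = √(26/3 + J) (P(J) = √(J + 26/3) = √(26/3 + J))
-39*(28 - 3*(4 + P(-1*4))) = -39*(28 - 3*(4 + √(78 + 9*(-1*4))/3)) = -39*(28 - 3*(4 + √(78 + 9*(-4))/3)) = -39*(28 - 3*(4 + √(78 - 36)/3)) = -39*(28 - 3*(4 + √42/3)) = -39*(28 + (-12 - √42)) = -39*(16 - √42) = -624 + 39*√42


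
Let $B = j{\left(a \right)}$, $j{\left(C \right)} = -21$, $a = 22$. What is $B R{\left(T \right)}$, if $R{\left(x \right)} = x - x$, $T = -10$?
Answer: $0$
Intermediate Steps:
$R{\left(x \right)} = 0$
$B = -21$
$B R{\left(T \right)} = \left(-21\right) 0 = 0$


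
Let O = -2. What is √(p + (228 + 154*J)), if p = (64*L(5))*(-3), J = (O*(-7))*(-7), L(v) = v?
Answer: 4*I*√989 ≈ 125.79*I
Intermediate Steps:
J = -98 (J = -2*(-7)*(-7) = 14*(-7) = -98)
p = -960 (p = (64*5)*(-3) = 320*(-3) = -960)
√(p + (228 + 154*J)) = √(-960 + (228 + 154*(-98))) = √(-960 + (228 - 15092)) = √(-960 - 14864) = √(-15824) = 4*I*√989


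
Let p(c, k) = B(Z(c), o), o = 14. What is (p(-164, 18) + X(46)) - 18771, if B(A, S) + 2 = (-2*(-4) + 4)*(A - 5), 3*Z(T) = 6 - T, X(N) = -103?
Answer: -18256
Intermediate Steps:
Z(T) = 2 - T/3 (Z(T) = (6 - T)/3 = 2 - T/3)
B(A, S) = -62 + 12*A (B(A, S) = -2 + (-2*(-4) + 4)*(A - 5) = -2 + (8 + 4)*(-5 + A) = -2 + 12*(-5 + A) = -2 + (-60 + 12*A) = -62 + 12*A)
p(c, k) = -38 - 4*c (p(c, k) = -62 + 12*(2 - c/3) = -62 + (24 - 4*c) = -38 - 4*c)
(p(-164, 18) + X(46)) - 18771 = ((-38 - 4*(-164)) - 103) - 18771 = ((-38 + 656) - 103) - 18771 = (618 - 103) - 18771 = 515 - 18771 = -18256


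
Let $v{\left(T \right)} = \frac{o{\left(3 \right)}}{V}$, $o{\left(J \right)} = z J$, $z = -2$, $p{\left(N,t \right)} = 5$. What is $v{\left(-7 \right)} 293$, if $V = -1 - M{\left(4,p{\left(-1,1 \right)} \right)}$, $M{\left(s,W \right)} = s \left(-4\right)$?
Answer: $- \frac{586}{5} \approx -117.2$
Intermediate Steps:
$M{\left(s,W \right)} = - 4 s$
$V = 15$ ($V = -1 - \left(-4\right) 4 = -1 - -16 = -1 + 16 = 15$)
$o{\left(J \right)} = - 2 J$
$v{\left(T \right)} = - \frac{2}{5}$ ($v{\left(T \right)} = \frac{\left(-2\right) 3}{15} = \left(-6\right) \frac{1}{15} = - \frac{2}{5}$)
$v{\left(-7 \right)} 293 = \left(- \frac{2}{5}\right) 293 = - \frac{586}{5}$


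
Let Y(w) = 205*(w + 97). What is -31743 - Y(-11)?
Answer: -49373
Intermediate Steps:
Y(w) = 19885 + 205*w (Y(w) = 205*(97 + w) = 19885 + 205*w)
-31743 - Y(-11) = -31743 - (19885 + 205*(-11)) = -31743 - (19885 - 2255) = -31743 - 1*17630 = -31743 - 17630 = -49373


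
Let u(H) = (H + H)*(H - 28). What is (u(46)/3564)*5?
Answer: 230/99 ≈ 2.3232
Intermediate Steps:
u(H) = 2*H*(-28 + H) (u(H) = (2*H)*(-28 + H) = 2*H*(-28 + H))
(u(46)/3564)*5 = ((2*46*(-28 + 46))/3564)*5 = ((2*46*18)*(1/3564))*5 = (1656*(1/3564))*5 = (46/99)*5 = 230/99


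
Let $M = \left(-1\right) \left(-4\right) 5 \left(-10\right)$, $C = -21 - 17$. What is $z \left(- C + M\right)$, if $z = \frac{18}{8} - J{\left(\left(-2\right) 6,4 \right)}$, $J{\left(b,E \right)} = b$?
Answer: $- \frac{4617}{2} \approx -2308.5$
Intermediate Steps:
$C = -38$ ($C = -21 - 17 = -38$)
$z = \frac{57}{4}$ ($z = \frac{18}{8} - \left(-2\right) 6 = 18 \cdot \frac{1}{8} - -12 = \frac{9}{4} + 12 = \frac{57}{4} \approx 14.25$)
$M = -200$ ($M = 4 \cdot 5 \left(-10\right) = 20 \left(-10\right) = -200$)
$z \left(- C + M\right) = \frac{57 \left(\left(-1\right) \left(-38\right) - 200\right)}{4} = \frac{57 \left(38 - 200\right)}{4} = \frac{57}{4} \left(-162\right) = - \frac{4617}{2}$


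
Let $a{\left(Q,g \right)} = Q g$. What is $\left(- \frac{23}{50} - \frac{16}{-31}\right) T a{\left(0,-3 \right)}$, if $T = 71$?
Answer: $0$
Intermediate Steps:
$\left(- \frac{23}{50} - \frac{16}{-31}\right) T a{\left(0,-3 \right)} = \left(- \frac{23}{50} - \frac{16}{-31}\right) 71 \cdot 0 \left(-3\right) = \left(\left(-23\right) \frac{1}{50} - - \frac{16}{31}\right) 71 \cdot 0 = \left(- \frac{23}{50} + \frac{16}{31}\right) 71 \cdot 0 = \frac{87}{1550} \cdot 71 \cdot 0 = \frac{6177}{1550} \cdot 0 = 0$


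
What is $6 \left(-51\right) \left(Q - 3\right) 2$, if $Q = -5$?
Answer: $4896$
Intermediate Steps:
$6 \left(-51\right) \left(Q - 3\right) 2 = 6 \left(-51\right) \left(-5 - 3\right) 2 = - 306 \left(\left(-8\right) 2\right) = \left(-306\right) \left(-16\right) = 4896$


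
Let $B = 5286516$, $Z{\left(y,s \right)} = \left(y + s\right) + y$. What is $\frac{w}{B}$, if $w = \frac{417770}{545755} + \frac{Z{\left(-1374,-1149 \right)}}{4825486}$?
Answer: $\frac{402763295797}{2784442986549547176} \approx 1.4465 \cdot 10^{-7}$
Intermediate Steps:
$Z{\left(y,s \right)} = s + 2 y$ ($Z{\left(y,s \right)} = \left(s + y\right) + y = s + 2 y$)
$w = \frac{402763295797}{526706622386}$ ($w = \frac{417770}{545755} + \frac{-1149 + 2 \left(-1374\right)}{4825486} = 417770 \cdot \frac{1}{545755} + \left(-1149 - 2748\right) \frac{1}{4825486} = \frac{83554}{109151} - \frac{3897}{4825486} = \frac{402763295797}{526706622386} \approx 0.76468$)
$\frac{w}{B} = \frac{402763295797}{526706622386 \cdot 5286516} = \frac{402763295797}{526706622386} \cdot \frac{1}{5286516} = \frac{402763295797}{2784442986549547176}$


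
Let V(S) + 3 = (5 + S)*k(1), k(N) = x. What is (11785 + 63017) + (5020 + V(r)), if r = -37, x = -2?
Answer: 79883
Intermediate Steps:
k(N) = -2
V(S) = -13 - 2*S (V(S) = -3 + (5 + S)*(-2) = -3 + (-10 - 2*S) = -13 - 2*S)
(11785 + 63017) + (5020 + V(r)) = (11785 + 63017) + (5020 + (-13 - 2*(-37))) = 74802 + (5020 + (-13 + 74)) = 74802 + (5020 + 61) = 74802 + 5081 = 79883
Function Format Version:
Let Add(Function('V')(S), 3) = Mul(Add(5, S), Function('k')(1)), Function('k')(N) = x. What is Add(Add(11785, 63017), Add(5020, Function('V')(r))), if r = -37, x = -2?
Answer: 79883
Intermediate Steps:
Function('k')(N) = -2
Function('V')(S) = Add(-13, Mul(-2, S)) (Function('V')(S) = Add(-3, Mul(Add(5, S), -2)) = Add(-3, Add(-10, Mul(-2, S))) = Add(-13, Mul(-2, S)))
Add(Add(11785, 63017), Add(5020, Function('V')(r))) = Add(Add(11785, 63017), Add(5020, Add(-13, Mul(-2, -37)))) = Add(74802, Add(5020, Add(-13, 74))) = Add(74802, Add(5020, 61)) = Add(74802, 5081) = 79883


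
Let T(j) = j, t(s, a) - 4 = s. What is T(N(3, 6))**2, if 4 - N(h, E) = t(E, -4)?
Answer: 36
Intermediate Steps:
t(s, a) = 4 + s
N(h, E) = -E (N(h, E) = 4 - (4 + E) = 4 + (-4 - E) = -E)
T(N(3, 6))**2 = (-1*6)**2 = (-6)**2 = 36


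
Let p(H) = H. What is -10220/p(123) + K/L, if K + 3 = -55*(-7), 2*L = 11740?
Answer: -29972207/361005 ≈ -83.024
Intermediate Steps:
L = 5870 (L = (1/2)*11740 = 5870)
K = 382 (K = -3 - 55*(-7) = -3 + 385 = 382)
-10220/p(123) + K/L = -10220/123 + 382/5870 = -10220*1/123 + 382*(1/5870) = -10220/123 + 191/2935 = -29972207/361005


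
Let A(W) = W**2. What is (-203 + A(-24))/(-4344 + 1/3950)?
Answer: -1473350/17158799 ≈ -0.085866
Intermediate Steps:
(-203 + A(-24))/(-4344 + 1/3950) = (-203 + (-24)**2)/(-4344 + 1/3950) = (-203 + 576)/(-4344 + 1/3950) = 373/(-17158799/3950) = 373*(-3950/17158799) = -1473350/17158799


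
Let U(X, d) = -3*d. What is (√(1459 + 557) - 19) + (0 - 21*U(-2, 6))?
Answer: 359 + 12*√14 ≈ 403.90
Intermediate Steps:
(√(1459 + 557) - 19) + (0 - 21*U(-2, 6)) = (√(1459 + 557) - 19) + (0 - (-63)*6) = (√2016 - 19) + (0 - 21*(-18)) = (12*√14 - 19) + (0 + 378) = (-19 + 12*√14) + 378 = 359 + 12*√14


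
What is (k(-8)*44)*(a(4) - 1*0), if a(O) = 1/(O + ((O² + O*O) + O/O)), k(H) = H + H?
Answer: -704/37 ≈ -19.027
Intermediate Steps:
k(H) = 2*H
a(O) = 1/(1 + O + 2*O²) (a(O) = 1/(O + ((O² + O²) + 1)) = 1/(O + (2*O² + 1)) = 1/(O + (1 + 2*O²)) = 1/(1 + O + 2*O²))
(k(-8)*44)*(a(4) - 1*0) = ((2*(-8))*44)*(1/(1 + 4 + 2*4²) - 1*0) = (-16*44)*(1/(1 + 4 + 2*16) + 0) = -704*(1/(1 + 4 + 32) + 0) = -704*(1/37 + 0) = -704*1/37 = -704/37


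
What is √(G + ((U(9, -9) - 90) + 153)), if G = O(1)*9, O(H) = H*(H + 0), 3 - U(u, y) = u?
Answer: √66 ≈ 8.1240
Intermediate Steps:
U(u, y) = 3 - u
O(H) = H² (O(H) = H*H = H²)
G = 9 (G = 1²*9 = 1*9 = 9)
√(G + ((U(9, -9) - 90) + 153)) = √(9 + (((3 - 1*9) - 90) + 153)) = √(9 + (((3 - 9) - 90) + 153)) = √(9 + ((-6 - 90) + 153)) = √(9 + (-96 + 153)) = √(9 + 57) = √66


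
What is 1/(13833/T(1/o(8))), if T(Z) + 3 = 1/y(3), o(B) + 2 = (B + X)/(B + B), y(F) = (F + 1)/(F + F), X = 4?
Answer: -1/9222 ≈ -0.00010844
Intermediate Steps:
y(F) = (1 + F)/(2*F) (y(F) = (1 + F)/((2*F)) = (1 + F)*(1/(2*F)) = (1 + F)/(2*F))
o(B) = -2 + (4 + B)/(2*B) (o(B) = -2 + (B + 4)/(B + B) = -2 + (4 + B)/((2*B)) = -2 + (4 + B)*(1/(2*B)) = -2 + (4 + B)/(2*B))
T(Z) = -3/2 (T(Z) = -3 + 1/((½)*(1 + 3)/3) = -3 + 1/((½)*(⅓)*4) = -3 + 1/(⅔) = -3 + 3/2 = -3/2)
1/(13833/T(1/o(8))) = 1/(13833/(-3/2)) = 1/(13833*(-⅔)) = 1/(-9222) = -1/9222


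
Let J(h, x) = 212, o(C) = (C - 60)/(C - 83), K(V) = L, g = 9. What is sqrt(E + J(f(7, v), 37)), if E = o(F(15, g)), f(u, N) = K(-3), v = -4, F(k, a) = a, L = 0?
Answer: sqrt(1164686)/74 ≈ 14.584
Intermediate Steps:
K(V) = 0
f(u, N) = 0
o(C) = (-60 + C)/(-83 + C)
E = 51/74 (E = (-60 + 9)/(-83 + 9) = -51/(-74) = -1/74*(-51) = 51/74 ≈ 0.68919)
sqrt(E + J(f(7, v), 37)) = sqrt(51/74 + 212) = sqrt(15739/74) = sqrt(1164686)/74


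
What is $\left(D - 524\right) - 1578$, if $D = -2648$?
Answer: $-4750$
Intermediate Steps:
$\left(D - 524\right) - 1578 = \left(-2648 - 524\right) - 1578 = -3172 - 1578 = -4750$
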